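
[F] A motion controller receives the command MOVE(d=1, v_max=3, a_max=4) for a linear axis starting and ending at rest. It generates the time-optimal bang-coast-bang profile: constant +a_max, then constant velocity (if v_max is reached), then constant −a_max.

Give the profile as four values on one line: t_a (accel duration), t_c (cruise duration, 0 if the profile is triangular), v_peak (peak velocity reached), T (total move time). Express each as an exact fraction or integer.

t_a=1/2 t_c=0 v_peak=2 T=1

(v_max)²/a_max = 3²/4 = 9/4
1 < 9/4 so t_c = 0
v_peak = √(1·4) = √4 = 2
t_a = 2/4 = 1/2; t_c = 0
T = 2·1/2 = 1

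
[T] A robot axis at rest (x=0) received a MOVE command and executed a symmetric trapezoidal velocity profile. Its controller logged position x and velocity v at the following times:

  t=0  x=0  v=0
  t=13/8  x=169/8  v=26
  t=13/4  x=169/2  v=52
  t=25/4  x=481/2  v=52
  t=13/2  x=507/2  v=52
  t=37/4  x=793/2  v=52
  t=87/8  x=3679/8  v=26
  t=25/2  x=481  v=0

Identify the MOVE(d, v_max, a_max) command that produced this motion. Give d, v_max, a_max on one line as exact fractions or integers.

final state: t=25/2, x=481, v=0 → d = 481
a_max = (26−0)/(13/8−0) = 16
max v = 52 over t∈[13/4,37/4] → v_max = 52
check: 52·(13/4+6) = 481 ✓

d=481 v_max=52 a_max=16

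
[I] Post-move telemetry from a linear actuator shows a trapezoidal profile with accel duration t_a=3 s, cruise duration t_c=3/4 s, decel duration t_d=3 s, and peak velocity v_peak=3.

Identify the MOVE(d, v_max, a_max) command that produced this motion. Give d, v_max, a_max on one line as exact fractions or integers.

a_max = 3/3 = 1
d_a = ½·3·3 = 9/2; d_c = 3·3/4 = 9/4
d = 2·9/2 + 9/4 = 45/4
t_c = 3/4 > 0 → v_max = v_peak = 3

d=45/4 v_max=3 a_max=1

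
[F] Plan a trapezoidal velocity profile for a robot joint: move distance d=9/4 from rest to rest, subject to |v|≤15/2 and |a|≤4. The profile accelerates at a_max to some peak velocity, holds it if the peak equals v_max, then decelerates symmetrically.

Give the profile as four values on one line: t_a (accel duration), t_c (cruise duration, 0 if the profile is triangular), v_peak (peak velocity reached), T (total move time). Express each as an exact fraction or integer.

v_max²/a_max = (15/2)²/4 = 225/16
9/4 < 225/16 ⇒ no cruise
v_peak = √(9/4·4) = √9 = 3
t_a = 3/4; t_c = 0
T = 2·3/4 = 3/2

t_a=3/4 t_c=0 v_peak=3 T=3/2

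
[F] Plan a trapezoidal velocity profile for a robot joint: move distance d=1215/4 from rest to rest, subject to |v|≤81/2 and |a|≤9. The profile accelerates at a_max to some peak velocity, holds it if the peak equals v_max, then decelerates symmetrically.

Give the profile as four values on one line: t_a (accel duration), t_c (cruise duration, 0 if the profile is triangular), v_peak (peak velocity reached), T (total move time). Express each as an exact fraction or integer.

(v_max)²/a_max = (81/2)²/9 = 729/4
1215/4 ≥ 729/4 so v_max reached
t_a = (81/2)/9 = 9/2; v_peak = 81/2
d_cruise = 1215/4 − 729/4 = 243/2; t_c = (243/2)/(81/2) = 3
T = 2·9/2 + 3 = 12

t_a=9/2 t_c=3 v_peak=81/2 T=12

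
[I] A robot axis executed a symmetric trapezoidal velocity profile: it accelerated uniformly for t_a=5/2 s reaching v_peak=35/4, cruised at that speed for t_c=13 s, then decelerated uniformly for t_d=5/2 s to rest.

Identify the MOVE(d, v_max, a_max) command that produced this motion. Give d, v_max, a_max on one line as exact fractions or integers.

a_max = (35/4)/(5/2) = 7/2
d_a = ½·35/4·5/2 = 175/16; d_c = 35/4·13 = 455/4
d = 2·175/16 + 455/4 = 1085/8
t_c = 13 > 0 so v_max = 35/4

d=1085/8 v_max=35/4 a_max=7/2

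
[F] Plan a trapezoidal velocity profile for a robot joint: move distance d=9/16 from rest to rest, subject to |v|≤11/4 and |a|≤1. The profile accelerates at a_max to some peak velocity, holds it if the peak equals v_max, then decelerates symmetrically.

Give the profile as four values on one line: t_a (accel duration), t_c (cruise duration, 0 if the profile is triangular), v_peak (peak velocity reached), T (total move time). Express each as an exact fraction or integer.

(v_max)²/a_max = (11/4)²/1 = 121/16
9/16 < 121/16 → triangular
v_peak = √(9/16·1) = √(9/16) = 3/4
t_a = (3/4)/1 = 3/4; t_c = 0
T = 2·3/4 = 3/2

t_a=3/4 t_c=0 v_peak=3/4 T=3/2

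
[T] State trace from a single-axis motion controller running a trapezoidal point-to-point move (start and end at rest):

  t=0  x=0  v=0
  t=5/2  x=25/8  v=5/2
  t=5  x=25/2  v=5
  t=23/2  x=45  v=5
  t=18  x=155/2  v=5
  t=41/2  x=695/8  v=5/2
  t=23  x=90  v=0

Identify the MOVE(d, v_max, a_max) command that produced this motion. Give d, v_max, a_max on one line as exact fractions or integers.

final state: t=23, x=90, v=0 → d = 90
a_max = (5/2−0)/(5/2−0) = 1
max v = 5 over t∈[5,18] → v_max = 5
check: 5·(5+13) = 90 ✓

d=90 v_max=5 a_max=1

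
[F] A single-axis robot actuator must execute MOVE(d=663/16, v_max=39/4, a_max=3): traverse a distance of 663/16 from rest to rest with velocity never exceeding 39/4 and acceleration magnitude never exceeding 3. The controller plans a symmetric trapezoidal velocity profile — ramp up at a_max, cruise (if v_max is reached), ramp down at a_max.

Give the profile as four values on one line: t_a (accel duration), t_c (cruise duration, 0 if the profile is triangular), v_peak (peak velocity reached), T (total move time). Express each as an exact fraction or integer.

v_max²/a_max = (39/4)²/3 = 507/16
663/16 ≥ 507/16 → trapezoidal
t_a = (39/4)/3 = 13/4; v_peak = 39/4
d_cruise = 663/16 − 507/16 = 39/4; t_c = (39/4)/(39/4) = 1
T = 2·13/4 + 1 = 15/2

t_a=13/4 t_c=1 v_peak=39/4 T=15/2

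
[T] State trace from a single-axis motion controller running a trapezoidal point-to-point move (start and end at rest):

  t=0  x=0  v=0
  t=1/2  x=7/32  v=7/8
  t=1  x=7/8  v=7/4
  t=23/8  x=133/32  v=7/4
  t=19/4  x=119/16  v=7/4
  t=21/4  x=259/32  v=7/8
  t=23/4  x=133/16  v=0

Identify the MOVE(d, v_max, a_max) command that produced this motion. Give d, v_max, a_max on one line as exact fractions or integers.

d=133/16 v_max=7/4 a_max=7/4

final state: t=23/4, x=133/16, v=0 → d = 133/16
a_max = (7/8−0)/(1/2−0) = 7/4
max v = 7/4 over t∈[1,19/4] → v_max = 7/4
check: 7/4·(1+15/4) = 133/16 ✓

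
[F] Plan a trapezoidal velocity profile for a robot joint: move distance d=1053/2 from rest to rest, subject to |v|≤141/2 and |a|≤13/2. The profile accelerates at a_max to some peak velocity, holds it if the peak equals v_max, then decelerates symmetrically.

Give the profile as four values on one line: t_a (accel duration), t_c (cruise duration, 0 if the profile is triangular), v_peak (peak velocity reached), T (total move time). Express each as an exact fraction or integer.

t_a=9 t_c=0 v_peak=117/2 T=18

(v_max)²/a_max = (141/2)²/(13/2) = 19881/26
1053/2 < 19881/26 → triangular
v_peak = √(1053/2·13/2) = √(13689/4) = 117/2
t_a = (117/2)/(13/2) = 9; t_c = 0
T = 2·9 = 18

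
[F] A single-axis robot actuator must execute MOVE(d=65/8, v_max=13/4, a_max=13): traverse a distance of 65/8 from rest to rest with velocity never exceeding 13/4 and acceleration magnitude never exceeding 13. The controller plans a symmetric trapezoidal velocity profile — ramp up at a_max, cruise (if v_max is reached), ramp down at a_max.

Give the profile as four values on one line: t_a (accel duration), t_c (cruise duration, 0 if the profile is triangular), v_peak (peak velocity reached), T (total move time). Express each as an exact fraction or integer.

t_a=1/4 t_c=9/4 v_peak=13/4 T=11/4

vₘ²/aₘ = (13/4)²/13 = 13/16
65/8 ≥ 13/16 → trapezoidal
t_a = (13/4)/13 = 1/4; v_peak = 13/4
d_cruise = 65/8 − 13/16 = 117/16; t_c = (117/16)/(13/4) = 9/4
T = 2·1/4 + 9/4 = 11/4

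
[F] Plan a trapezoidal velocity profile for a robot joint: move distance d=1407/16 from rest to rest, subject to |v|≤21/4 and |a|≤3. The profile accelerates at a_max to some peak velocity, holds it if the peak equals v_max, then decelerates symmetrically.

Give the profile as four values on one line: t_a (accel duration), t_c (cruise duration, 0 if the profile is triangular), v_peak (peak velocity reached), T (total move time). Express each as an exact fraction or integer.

t_a=7/4 t_c=15 v_peak=21/4 T=37/2

v_max²/a_max = (21/4)²/3 = 147/16
1407/16 ≥ 147/16 ⇒ cruise phase
t_a = (21/4)/3 = 7/4; v_peak = 21/4
d_cruise = 1407/16 − 147/16 = 315/4; t_c = (315/4)/(21/4) = 15
T = 2·7/4 + 15 = 37/2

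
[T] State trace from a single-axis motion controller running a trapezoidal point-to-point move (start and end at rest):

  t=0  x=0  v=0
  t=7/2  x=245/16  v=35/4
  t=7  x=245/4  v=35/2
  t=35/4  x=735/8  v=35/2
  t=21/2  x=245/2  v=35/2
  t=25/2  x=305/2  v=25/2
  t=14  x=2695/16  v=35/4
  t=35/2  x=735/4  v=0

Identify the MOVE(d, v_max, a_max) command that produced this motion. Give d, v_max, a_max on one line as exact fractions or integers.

d=735/4 v_max=35/2 a_max=5/2

final state: t=35/2, x=735/4, v=0 → d = 735/4
a_max = (35/4−0)/(7/2−0) = 5/2
max v = 35/2 over t∈[7,21/2] → v_max = 35/2
check: 35/2·(7+7/2) = 735/4 ✓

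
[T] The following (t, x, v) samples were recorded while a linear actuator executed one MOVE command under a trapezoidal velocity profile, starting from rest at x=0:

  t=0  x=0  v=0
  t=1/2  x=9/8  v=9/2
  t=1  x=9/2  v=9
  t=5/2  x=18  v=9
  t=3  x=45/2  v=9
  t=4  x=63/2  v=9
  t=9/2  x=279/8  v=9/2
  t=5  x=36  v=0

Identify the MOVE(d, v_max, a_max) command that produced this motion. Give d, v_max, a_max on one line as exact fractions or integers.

d=36 v_max=9 a_max=9

final state: t=5, x=36, v=0 → d = 36
a_max = (9/2−0)/(1/2−0) = 9
max v = 9 over t∈[1,4] → v_max = 9
check: 9·(1+3) = 36 ✓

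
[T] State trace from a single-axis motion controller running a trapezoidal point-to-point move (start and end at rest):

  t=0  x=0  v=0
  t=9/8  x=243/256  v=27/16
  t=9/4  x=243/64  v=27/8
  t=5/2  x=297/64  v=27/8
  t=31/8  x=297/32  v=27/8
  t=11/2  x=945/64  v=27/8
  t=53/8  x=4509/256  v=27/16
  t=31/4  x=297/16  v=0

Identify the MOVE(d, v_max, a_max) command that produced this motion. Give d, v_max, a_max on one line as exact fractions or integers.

final state: t=31/4, x=297/16, v=0 → d = 297/16
a_max = (27/16−0)/(9/8−0) = 3/2
max v = 27/8 over t∈[9/4,11/2] → v_max = 27/8
check: 27/8·(9/4+13/4) = 297/16 ✓

d=297/16 v_max=27/8 a_max=3/2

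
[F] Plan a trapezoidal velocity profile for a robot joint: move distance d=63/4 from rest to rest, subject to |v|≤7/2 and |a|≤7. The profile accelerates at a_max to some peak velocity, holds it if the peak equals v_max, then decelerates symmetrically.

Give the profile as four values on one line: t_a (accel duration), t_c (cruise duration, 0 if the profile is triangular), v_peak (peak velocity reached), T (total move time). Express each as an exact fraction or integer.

v_max²/a_max = (7/2)²/7 = 7/4
63/4 ≥ 7/4 so v_max reached
t_a = (7/2)/7 = 1/2; v_peak = 7/2
d_cruise = 63/4 − 7/4 = 14; t_c = 14/(7/2) = 4
T = 2·1/2 + 4 = 5

t_a=1/2 t_c=4 v_peak=7/2 T=5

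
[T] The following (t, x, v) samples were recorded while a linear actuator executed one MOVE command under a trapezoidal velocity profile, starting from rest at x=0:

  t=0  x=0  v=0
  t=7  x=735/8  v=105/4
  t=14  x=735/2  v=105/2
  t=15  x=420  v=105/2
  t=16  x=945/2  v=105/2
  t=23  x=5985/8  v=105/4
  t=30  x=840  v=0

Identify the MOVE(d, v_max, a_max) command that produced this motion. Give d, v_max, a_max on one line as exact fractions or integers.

d=840 v_max=105/2 a_max=15/4

final state: t=30, x=840, v=0 → d = 840
a_max = (105/4−0)/(7−0) = 15/4
max v = 105/2 over t∈[14,16] → v_max = 105/2
check: 105/2·(14+2) = 840 ✓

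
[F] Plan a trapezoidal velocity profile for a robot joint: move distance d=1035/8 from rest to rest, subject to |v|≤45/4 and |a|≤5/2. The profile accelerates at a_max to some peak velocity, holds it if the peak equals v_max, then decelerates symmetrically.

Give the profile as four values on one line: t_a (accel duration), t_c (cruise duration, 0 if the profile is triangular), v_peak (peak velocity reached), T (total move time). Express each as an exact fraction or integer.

v_max²/a_max = (45/4)²/(5/2) = 405/8
1035/8 ≥ 405/8 ⇒ cruise phase
t_a = (45/4)/(5/2) = 9/2; v_peak = 45/4
d_cruise = 1035/8 − 405/8 = 315/4; t_c = (315/4)/(45/4) = 7
T = 2·9/2 + 7 = 16

t_a=9/2 t_c=7 v_peak=45/4 T=16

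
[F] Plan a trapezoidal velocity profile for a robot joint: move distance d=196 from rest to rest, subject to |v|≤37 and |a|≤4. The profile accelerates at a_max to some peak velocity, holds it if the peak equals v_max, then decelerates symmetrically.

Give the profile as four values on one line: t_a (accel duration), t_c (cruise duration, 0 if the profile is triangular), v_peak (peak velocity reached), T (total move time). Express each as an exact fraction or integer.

t_a=7 t_c=0 v_peak=28 T=14

(v_max)²/a_max = 37²/4 = 1369/4
196 < 1369/4 ⇒ no cruise
v_peak = √(196·4) = √784 = 28
t_a = 28/4 = 7; t_c = 0
T = 2·7 = 14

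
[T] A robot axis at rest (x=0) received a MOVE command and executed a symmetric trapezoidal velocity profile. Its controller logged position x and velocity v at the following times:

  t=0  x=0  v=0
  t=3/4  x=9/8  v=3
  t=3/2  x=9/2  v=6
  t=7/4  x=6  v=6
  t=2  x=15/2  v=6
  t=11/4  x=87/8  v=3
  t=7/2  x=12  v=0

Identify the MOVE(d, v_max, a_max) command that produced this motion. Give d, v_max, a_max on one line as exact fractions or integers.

d=12 v_max=6 a_max=4

final state: t=7/2, x=12, v=0 → d = 12
a_max = (3−0)/(3/4−0) = 4
max v = 6 over t∈[3/2,2] → v_max = 6
check: 6·(3/2+1/2) = 12 ✓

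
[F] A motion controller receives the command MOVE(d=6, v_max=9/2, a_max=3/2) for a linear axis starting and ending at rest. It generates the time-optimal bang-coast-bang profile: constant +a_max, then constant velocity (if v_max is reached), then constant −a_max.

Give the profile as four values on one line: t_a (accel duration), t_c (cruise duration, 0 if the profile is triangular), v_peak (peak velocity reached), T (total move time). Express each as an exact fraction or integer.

t_a=2 t_c=0 v_peak=3 T=4

v_max²/a_max = (9/2)²/(3/2) = 27/2
6 < 27/2 → triangular
v_peak = √(6·3/2) = √9 = 3
t_a = 3/(3/2) = 2; t_c = 0
T = 2·2 = 4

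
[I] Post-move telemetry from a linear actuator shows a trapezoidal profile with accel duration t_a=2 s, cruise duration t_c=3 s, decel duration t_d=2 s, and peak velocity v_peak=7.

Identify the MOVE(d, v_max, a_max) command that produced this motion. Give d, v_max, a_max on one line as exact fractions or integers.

a_max = 7/2
d_a = ½·7·2 = 7; d_c = 7·3 = 21
d = 2·7 + 21 = 35
t_c = 3 > 0 so v_max = 7

d=35 v_max=7 a_max=7/2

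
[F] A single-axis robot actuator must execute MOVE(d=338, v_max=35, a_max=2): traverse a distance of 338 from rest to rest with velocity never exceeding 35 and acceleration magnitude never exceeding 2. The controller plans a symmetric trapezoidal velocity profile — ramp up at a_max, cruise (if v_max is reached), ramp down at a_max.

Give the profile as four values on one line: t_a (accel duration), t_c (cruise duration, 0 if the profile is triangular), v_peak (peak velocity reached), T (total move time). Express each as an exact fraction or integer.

v_max²/a_max = 35²/2 = 1225/2
338 < 1225/2 so t_c = 0
v_peak = √(338·2) = √676 = 26
t_a = 26/2 = 13; t_c = 0
T = 2·13 = 26

t_a=13 t_c=0 v_peak=26 T=26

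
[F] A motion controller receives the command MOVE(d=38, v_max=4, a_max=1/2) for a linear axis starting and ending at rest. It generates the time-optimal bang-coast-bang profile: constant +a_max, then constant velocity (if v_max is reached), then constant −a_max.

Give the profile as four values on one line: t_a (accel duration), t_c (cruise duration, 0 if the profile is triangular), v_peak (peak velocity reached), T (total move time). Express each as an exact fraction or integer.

t_a=8 t_c=3/2 v_peak=4 T=35/2

(v_max)²/a_max = 4²/(1/2) = 32
38 ≥ 32 ⇒ cruise phase
t_a = 4/(1/2) = 8; v_peak = 4
d_cruise = 38 − 32 = 6; t_c = 6/4 = 3/2
T = 2·8 + 3/2 = 35/2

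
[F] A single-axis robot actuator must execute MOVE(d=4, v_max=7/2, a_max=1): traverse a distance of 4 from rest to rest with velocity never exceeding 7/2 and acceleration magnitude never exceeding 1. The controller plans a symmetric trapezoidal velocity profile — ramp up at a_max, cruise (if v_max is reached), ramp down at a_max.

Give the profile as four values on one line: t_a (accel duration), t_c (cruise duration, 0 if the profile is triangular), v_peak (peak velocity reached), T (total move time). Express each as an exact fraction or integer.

t_a=2 t_c=0 v_peak=2 T=4

v_max²/a_max = (7/2)²/1 = 49/4
4 < 49/4 ⇒ no cruise
v_peak = √(4·1) = √4 = 2
t_a = 2/1 = 2; t_c = 0
T = 2·2 = 4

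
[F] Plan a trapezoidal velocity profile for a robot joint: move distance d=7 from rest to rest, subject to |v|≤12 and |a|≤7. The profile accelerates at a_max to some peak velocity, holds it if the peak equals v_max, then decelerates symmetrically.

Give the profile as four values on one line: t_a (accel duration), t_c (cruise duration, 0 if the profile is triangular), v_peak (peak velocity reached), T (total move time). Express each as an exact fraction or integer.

t_a=1 t_c=0 v_peak=7 T=2

vₘ²/aₘ = 12²/7 = 144/7
7 < 144/7 ⇒ no cruise
v_peak = √(7·7) = √49 = 7
t_a = 7/7 = 1; t_c = 0
T = 2·1 = 2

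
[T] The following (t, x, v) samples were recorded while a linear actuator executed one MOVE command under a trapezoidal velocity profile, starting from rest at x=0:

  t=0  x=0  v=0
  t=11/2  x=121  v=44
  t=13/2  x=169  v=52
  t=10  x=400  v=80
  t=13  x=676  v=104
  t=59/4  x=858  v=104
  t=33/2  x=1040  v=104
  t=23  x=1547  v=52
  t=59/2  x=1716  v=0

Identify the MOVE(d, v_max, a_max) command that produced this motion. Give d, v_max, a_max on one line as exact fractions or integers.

d=1716 v_max=104 a_max=8

final state: t=59/2, x=1716, v=0 → d = 1716
a_max = (44−0)/(11/2−0) = 8
max v = 104 over t∈[13,33/2] → v_max = 104
check: 104·(13+7/2) = 1716 ✓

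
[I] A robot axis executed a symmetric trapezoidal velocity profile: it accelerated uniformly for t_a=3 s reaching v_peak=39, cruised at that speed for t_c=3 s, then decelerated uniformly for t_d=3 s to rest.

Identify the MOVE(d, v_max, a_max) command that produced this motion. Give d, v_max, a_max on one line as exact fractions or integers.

a_max = 39/3 = 13
d_a = ½·39·3 = 117/2; d_c = 39·3 = 117
d = 2·117/2 + 117 = 234
t_c = 3 > 0 so v_max = 39

d=234 v_max=39 a_max=13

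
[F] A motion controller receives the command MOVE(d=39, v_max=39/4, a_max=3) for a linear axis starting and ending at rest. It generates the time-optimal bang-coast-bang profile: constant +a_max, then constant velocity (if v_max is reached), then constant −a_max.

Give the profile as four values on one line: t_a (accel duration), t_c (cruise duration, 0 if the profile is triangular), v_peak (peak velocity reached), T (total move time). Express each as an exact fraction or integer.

t_a=13/4 t_c=3/4 v_peak=39/4 T=29/4

vₘ²/aₘ = (39/4)²/3 = 507/16
39 ≥ 507/16 ⇒ cruise phase
t_a = (39/4)/3 = 13/4; v_peak = 39/4
d_cruise = 39 − 507/16 = 117/16; t_c = (117/16)/(39/4) = 3/4
T = 2·13/4 + 3/4 = 29/4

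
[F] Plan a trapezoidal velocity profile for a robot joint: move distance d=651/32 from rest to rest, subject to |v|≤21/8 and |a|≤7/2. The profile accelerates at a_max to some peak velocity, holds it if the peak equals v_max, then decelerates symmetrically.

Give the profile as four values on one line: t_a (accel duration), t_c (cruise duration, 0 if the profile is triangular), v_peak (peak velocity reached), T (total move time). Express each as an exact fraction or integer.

t_a=3/4 t_c=7 v_peak=21/8 T=17/2

v_max²/a_max = (21/8)²/(7/2) = 63/32
651/32 ≥ 63/32 so v_max reached
t_a = (21/8)/(7/2) = 3/4; v_peak = 21/8
d_cruise = 651/32 − 63/32 = 147/8; t_c = (147/8)/(21/8) = 7
T = 2·3/4 + 7 = 17/2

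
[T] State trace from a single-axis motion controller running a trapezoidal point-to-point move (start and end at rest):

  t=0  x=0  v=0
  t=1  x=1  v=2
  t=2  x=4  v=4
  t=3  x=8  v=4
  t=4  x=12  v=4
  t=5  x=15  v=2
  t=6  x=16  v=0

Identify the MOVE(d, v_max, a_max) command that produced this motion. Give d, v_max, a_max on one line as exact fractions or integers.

d=16 v_max=4 a_max=2

final state: t=6, x=16, v=0 → d = 16
a_max = (2−0)/(1−0) = 2
max v = 4 over t∈[2,4] → v_max = 4
check: 4·(2+2) = 16 ✓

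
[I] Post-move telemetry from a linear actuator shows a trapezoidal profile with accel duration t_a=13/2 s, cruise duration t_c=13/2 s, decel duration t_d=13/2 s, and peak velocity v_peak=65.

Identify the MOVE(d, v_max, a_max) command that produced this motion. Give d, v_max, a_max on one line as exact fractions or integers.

d=845 v_max=65 a_max=10

a_max = 65/(13/2) = 10
d_a = ½·65·13/2 = 845/4; d_c = 65·13/2 = 845/2
d = 2·845/4 + 845/2 = 845
t_c = 13/2 > 0 ⇒ limit active, v_max = 65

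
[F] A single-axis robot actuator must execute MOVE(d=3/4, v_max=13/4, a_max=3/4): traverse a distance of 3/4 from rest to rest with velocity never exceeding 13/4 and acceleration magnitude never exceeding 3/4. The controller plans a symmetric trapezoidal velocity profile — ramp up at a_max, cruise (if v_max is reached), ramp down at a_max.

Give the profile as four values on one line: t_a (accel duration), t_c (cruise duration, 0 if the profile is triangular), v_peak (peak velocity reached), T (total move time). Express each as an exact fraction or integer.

(v_max)²/a_max = (13/4)²/(3/4) = 169/12
3/4 < 169/12 so t_c = 0
v_peak = √(3/4·3/4) = √(9/16) = 3/4
t_a = (3/4)/(3/4) = 1; t_c = 0
T = 2·1 = 2

t_a=1 t_c=0 v_peak=3/4 T=2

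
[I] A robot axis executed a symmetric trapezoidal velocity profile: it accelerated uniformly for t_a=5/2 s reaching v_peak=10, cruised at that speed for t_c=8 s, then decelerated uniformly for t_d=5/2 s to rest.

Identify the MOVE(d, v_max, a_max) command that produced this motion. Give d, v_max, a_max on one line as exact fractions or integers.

d=105 v_max=10 a_max=4

a_max = 10/(5/2) = 4
d_a = ½·10·5/2 = 25/2; d_c = 10·8 = 80
d = 2·25/2 + 80 = 105
t_c = 8 > 0 so v_max = 10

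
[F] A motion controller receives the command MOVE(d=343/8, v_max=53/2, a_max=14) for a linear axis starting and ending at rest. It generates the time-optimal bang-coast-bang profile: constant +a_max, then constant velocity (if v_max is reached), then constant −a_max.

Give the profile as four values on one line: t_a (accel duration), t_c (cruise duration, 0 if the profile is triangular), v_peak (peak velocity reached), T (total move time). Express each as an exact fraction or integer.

t_a=7/4 t_c=0 v_peak=49/2 T=7/2

vₘ²/aₘ = (53/2)²/14 = 2809/56
343/8 < 2809/56 → triangular
v_peak = √(343/8·14) = √(2401/4) = 49/2
t_a = (49/2)/14 = 7/4; t_c = 0
T = 2·7/4 = 7/2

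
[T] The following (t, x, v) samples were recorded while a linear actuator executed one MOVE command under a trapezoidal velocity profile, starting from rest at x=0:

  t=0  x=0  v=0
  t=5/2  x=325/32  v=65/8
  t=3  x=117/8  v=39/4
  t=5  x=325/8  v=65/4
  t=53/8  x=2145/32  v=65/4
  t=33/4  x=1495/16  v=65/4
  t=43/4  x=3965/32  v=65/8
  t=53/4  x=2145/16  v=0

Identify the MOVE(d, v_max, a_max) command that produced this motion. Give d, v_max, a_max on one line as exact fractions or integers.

d=2145/16 v_max=65/4 a_max=13/4

final state: t=53/4, x=2145/16, v=0 → d = 2145/16
a_max = (65/8−0)/(5/2−0) = 13/4
max v = 65/4 over t∈[5,33/4] → v_max = 65/4
check: 65/4·(5+13/4) = 2145/16 ✓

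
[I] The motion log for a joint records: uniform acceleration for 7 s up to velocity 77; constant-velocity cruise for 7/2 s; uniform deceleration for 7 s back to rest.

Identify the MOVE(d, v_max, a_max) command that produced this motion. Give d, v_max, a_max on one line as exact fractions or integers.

a_max = 77/7 = 11
d_a = ½·77·7 = 539/2; d_c = 77·7/2 = 539/2
d = 2·539/2 + 539/2 = 1617/2
t_c = 7/2 > 0 → v_max = v_peak = 77

d=1617/2 v_max=77 a_max=11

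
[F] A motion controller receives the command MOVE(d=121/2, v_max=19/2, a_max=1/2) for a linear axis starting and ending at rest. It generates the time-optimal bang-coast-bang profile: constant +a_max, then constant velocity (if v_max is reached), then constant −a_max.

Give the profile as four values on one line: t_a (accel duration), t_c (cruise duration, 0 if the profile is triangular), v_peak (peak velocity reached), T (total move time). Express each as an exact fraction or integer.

v_max²/a_max = (19/2)²/(1/2) = 361/2
121/2 < 361/2 so t_c = 0
v_peak = √(121/2·1/2) = √(121/4) = 11/2
t_a = (11/2)/(1/2) = 11; t_c = 0
T = 2·11 = 22

t_a=11 t_c=0 v_peak=11/2 T=22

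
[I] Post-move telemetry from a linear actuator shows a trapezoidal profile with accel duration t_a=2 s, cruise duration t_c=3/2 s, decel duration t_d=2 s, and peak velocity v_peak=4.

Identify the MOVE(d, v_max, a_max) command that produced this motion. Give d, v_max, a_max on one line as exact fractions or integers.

d=14 v_max=4 a_max=2

a_max = 4/2 = 2
d_a = ½·4·2 = 4; d_c = 4·3/2 = 6
d = 2·4 + 6 = 14
t_c = 3/2 > 0 ⇒ limit active, v_max = 4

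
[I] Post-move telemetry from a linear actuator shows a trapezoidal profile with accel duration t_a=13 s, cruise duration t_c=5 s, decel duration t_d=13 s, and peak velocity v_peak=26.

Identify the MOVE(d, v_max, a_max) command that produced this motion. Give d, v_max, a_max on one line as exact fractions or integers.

d=468 v_max=26 a_max=2

a_max = 26/13 = 2
d_a = ½·26·13 = 169; d_c = 26·5 = 130
d = 2·169 + 130 = 468
t_c = 5 > 0 ⇒ limit active, v_max = 26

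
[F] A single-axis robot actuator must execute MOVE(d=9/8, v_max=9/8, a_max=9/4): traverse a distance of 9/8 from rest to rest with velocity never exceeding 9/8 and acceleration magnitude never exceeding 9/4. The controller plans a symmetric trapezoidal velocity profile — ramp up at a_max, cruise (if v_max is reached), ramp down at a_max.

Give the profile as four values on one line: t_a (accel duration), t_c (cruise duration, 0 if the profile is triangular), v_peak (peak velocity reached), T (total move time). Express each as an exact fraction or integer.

t_a=1/2 t_c=1/2 v_peak=9/8 T=3/2

(v_max)²/a_max = (9/8)²/(9/4) = 9/16
9/8 ≥ 9/16 → trapezoidal
t_a = (9/8)/(9/4) = 1/2; v_peak = 9/8
d_cruise = 9/8 − 9/16 = 9/16; t_c = (9/16)/(9/8) = 1/2
T = 2·1/2 + 1/2 = 3/2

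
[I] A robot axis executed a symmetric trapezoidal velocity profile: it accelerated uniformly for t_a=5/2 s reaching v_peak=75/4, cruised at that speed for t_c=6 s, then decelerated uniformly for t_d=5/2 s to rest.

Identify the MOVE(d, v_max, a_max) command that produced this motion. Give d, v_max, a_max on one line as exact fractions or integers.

a_max = (75/4)/(5/2) = 15/2
d_a = ½·75/4·5/2 = 375/16; d_c = 75/4·6 = 225/2
d = 2·375/16 + 225/2 = 1275/8
t_c = 6 > 0 ⇒ limit active, v_max = 75/4

d=1275/8 v_max=75/4 a_max=15/2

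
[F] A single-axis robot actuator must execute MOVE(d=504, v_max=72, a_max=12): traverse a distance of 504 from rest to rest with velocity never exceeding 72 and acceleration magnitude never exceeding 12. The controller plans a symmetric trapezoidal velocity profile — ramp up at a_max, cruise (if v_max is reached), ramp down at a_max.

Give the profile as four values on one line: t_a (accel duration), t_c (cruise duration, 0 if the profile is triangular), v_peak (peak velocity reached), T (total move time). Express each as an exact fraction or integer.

v_max²/a_max = 72²/12 = 432
504 ≥ 432 ⇒ cruise phase
t_a = 72/12 = 6; v_peak = 72
d_cruise = 504 − 432 = 72; t_c = 72/72 = 1
T = 2·6 + 1 = 13

t_a=6 t_c=1 v_peak=72 T=13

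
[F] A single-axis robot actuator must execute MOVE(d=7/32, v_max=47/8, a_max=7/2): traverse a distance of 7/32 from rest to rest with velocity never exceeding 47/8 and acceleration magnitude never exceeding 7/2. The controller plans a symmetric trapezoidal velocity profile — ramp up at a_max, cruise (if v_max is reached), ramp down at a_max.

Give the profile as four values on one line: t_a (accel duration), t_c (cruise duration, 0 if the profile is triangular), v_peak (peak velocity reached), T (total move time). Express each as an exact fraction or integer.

t_a=1/4 t_c=0 v_peak=7/8 T=1/2

v_max²/a_max = (47/8)²/(7/2) = 2209/224
7/32 < 2209/224 so t_c = 0
v_peak = √(7/32·7/2) = √(49/64) = 7/8
t_a = (7/8)/(7/2) = 1/4; t_c = 0
T = 2·1/4 = 1/2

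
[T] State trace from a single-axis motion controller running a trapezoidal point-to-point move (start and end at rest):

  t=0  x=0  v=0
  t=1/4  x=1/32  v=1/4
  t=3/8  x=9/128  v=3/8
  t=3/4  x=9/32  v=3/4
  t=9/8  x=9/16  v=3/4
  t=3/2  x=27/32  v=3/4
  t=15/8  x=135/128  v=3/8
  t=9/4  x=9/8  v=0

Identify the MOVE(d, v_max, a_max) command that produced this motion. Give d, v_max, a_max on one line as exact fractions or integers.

d=9/8 v_max=3/4 a_max=1

final state: t=9/4, x=9/8, v=0 → d = 9/8
a_max = (1/4−0)/(1/4−0) = 1
max v = 3/4 over t∈[3/4,3/2] → v_max = 3/4
check: 3/4·(3/4+3/4) = 9/8 ✓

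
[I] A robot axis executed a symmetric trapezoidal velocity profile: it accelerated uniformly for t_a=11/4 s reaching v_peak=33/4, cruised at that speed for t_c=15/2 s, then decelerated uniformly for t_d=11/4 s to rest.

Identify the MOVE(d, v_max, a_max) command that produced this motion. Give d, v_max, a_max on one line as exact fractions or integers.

a_max = (33/4)/(11/4) = 3
d_a = ½·33/4·11/4 = 363/32; d_c = 33/4·15/2 = 495/8
d = 2·363/32 + 495/8 = 1353/16
t_c = 15/2 > 0 ⇒ limit active, v_max = 33/4

d=1353/16 v_max=33/4 a_max=3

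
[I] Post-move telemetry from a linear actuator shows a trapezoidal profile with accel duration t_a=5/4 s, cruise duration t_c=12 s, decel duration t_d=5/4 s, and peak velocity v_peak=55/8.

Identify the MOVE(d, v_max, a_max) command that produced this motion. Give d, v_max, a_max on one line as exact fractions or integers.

a_max = (55/8)/(5/4) = 11/2
d_a = ½·55/8·5/4 = 275/64; d_c = 55/8·12 = 165/2
d = 2·275/64 + 165/2 = 2915/32
t_c = 12 > 0 ⇒ limit active, v_max = 55/8

d=2915/32 v_max=55/8 a_max=11/2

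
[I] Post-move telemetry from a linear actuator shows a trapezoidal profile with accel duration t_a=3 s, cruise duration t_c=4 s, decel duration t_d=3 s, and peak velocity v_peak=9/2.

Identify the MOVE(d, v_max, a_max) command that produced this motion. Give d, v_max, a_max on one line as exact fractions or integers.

d=63/2 v_max=9/2 a_max=3/2

a_max = (9/2)/3 = 3/2
d_a = ½·9/2·3 = 27/4; d_c = 9/2·4 = 18
d = 2·27/4 + 18 = 63/2
t_c = 4 > 0 → v_max = v_peak = 9/2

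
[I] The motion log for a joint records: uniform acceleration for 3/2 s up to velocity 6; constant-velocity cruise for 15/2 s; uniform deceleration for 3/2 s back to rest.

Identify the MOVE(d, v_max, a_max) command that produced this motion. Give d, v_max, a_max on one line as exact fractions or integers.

a_max = 6/(3/2) = 4
d_a = ½·6·3/2 = 9/2; d_c = 6·15/2 = 45
d = 2·9/2 + 45 = 54
t_c = 15/2 > 0 so v_max = 6

d=54 v_max=6 a_max=4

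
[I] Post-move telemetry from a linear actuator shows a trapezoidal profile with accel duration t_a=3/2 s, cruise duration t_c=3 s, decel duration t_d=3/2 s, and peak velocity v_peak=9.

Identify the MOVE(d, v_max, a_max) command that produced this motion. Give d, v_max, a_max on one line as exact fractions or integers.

a_max = 9/(3/2) = 6
d_a = ½·9·3/2 = 27/4; d_c = 9·3 = 27
d = 2·27/4 + 27 = 81/2
t_c = 3 > 0 → v_max = v_peak = 9

d=81/2 v_max=9 a_max=6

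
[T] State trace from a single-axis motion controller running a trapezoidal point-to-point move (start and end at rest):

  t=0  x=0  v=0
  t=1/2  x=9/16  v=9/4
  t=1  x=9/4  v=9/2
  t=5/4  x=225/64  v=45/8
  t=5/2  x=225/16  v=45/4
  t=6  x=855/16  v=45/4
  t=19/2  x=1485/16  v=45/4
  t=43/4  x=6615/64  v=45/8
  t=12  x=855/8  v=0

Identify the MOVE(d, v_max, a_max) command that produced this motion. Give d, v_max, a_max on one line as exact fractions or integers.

final state: t=12, x=855/8, v=0 → d = 855/8
a_max = (9/4−0)/(1/2−0) = 9/2
max v = 45/4 over t∈[5/2,19/2] → v_max = 45/4
check: 45/4·(5/2+7) = 855/8 ✓

d=855/8 v_max=45/4 a_max=9/2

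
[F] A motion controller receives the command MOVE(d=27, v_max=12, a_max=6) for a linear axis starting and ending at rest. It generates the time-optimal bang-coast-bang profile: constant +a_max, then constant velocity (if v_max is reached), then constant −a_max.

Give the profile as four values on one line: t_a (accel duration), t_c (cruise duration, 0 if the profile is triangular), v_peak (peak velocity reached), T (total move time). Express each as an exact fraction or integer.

t_a=2 t_c=1/4 v_peak=12 T=17/4

v_max²/a_max = 12²/6 = 24
27 ≥ 24 so v_max reached
t_a = 12/6 = 2; v_peak = 12
d_cruise = 27 − 24 = 3; t_c = 3/12 = 1/4
T = 2·2 + 1/4 = 17/4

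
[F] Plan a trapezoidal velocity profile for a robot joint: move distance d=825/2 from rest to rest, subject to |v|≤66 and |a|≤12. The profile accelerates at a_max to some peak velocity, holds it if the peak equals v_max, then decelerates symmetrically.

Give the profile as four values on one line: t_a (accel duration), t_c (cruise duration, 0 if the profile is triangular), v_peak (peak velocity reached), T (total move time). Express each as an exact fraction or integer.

t_a=11/2 t_c=3/4 v_peak=66 T=47/4

(v_max)²/a_max = 66²/12 = 363
825/2 ≥ 363 ⇒ cruise phase
t_a = 66/12 = 11/2; v_peak = 66
d_cruise = 825/2 − 363 = 99/2; t_c = (99/2)/66 = 3/4
T = 2·11/2 + 3/4 = 47/4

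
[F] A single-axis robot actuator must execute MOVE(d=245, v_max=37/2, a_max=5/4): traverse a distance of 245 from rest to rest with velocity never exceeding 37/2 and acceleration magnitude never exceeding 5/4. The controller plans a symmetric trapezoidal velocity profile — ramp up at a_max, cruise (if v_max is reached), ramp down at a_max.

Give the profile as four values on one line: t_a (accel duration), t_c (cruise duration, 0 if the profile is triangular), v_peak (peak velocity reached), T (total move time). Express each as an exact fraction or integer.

(v_max)²/a_max = (37/2)²/(5/4) = 1369/5
245 < 1369/5 ⇒ no cruise
v_peak = √(245·5/4) = √(1225/4) = 35/2
t_a = (35/2)/(5/4) = 14; t_c = 0
T = 2·14 = 28

t_a=14 t_c=0 v_peak=35/2 T=28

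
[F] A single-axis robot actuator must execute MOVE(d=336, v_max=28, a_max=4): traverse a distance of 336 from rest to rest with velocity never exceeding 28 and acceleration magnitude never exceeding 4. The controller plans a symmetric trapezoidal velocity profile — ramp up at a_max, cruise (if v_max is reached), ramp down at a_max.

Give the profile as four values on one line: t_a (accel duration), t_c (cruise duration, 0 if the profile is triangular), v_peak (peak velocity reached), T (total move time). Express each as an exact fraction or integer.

t_a=7 t_c=5 v_peak=28 T=19

vₘ²/aₘ = 28²/4 = 196
336 ≥ 196 ⇒ cruise phase
t_a = 28/4 = 7; v_peak = 28
d_cruise = 336 − 196 = 140; t_c = 140/28 = 5
T = 2·7 + 5 = 19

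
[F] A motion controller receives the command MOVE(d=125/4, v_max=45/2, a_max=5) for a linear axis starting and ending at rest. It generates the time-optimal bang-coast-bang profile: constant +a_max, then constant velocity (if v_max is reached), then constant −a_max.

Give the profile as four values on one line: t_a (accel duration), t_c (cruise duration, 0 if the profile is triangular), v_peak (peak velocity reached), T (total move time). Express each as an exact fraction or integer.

t_a=5/2 t_c=0 v_peak=25/2 T=5

vₘ²/aₘ = (45/2)²/5 = 405/4
125/4 < 405/4 ⇒ no cruise
v_peak = √(125/4·5) = √(625/4) = 25/2
t_a = (25/2)/5 = 5/2; t_c = 0
T = 2·5/2 = 5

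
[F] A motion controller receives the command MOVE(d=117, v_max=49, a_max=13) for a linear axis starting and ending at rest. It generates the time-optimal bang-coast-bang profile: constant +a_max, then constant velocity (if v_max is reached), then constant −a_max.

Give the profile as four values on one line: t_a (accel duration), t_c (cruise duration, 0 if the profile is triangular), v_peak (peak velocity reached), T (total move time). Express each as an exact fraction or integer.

t_a=3 t_c=0 v_peak=39 T=6

v_max²/a_max = 49²/13 = 2401/13
117 < 2401/13 so t_c = 0
v_peak = √(117·13) = √1521 = 39
t_a = 39/13 = 3; t_c = 0
T = 2·3 = 6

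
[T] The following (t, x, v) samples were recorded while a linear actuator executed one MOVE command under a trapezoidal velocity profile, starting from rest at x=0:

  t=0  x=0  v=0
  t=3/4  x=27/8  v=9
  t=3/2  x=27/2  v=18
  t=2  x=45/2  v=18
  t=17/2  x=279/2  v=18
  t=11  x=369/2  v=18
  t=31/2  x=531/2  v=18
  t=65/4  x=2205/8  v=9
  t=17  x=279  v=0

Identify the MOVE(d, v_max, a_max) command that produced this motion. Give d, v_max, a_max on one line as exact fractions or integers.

final state: t=17, x=279, v=0 → d = 279
a_max = (9−0)/(3/4−0) = 12
max v = 18 over t∈[3/2,31/2] → v_max = 18
check: 18·(3/2+14) = 279 ✓

d=279 v_max=18 a_max=12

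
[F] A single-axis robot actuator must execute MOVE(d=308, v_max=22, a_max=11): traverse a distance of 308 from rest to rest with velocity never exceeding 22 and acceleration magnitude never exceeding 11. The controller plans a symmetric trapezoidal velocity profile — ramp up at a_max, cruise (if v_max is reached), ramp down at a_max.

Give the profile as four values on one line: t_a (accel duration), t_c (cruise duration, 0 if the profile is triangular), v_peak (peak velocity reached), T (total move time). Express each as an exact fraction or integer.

t_a=2 t_c=12 v_peak=22 T=16

vₘ²/aₘ = 22²/11 = 44
308 ≥ 44 ⇒ cruise phase
t_a = 22/11 = 2; v_peak = 22
d_cruise = 308 − 44 = 264; t_c = 264/22 = 12
T = 2·2 + 12 = 16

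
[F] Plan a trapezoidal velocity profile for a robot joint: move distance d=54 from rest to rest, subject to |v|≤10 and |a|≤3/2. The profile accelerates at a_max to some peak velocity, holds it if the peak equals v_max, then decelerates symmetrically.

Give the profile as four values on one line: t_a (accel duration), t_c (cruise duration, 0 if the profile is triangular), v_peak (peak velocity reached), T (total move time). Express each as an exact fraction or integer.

vₘ²/aₘ = 10²/(3/2) = 200/3
54 < 200/3 ⇒ no cruise
v_peak = √(54·3/2) = √81 = 9
t_a = 9/(3/2) = 6; t_c = 0
T = 2·6 = 12

t_a=6 t_c=0 v_peak=9 T=12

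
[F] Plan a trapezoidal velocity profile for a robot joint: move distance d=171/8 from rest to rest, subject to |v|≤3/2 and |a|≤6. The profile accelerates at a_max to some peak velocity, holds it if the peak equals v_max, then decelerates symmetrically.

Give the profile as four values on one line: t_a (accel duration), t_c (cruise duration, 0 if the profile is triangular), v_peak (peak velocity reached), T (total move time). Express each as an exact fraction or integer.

t_a=1/4 t_c=14 v_peak=3/2 T=29/2

vₘ²/aₘ = (3/2)²/6 = 3/8
171/8 ≥ 3/8 → trapezoidal
t_a = (3/2)/6 = 1/4; v_peak = 3/2
d_cruise = 171/8 − 3/8 = 21; t_c = 21/(3/2) = 14
T = 2·1/4 + 14 = 29/2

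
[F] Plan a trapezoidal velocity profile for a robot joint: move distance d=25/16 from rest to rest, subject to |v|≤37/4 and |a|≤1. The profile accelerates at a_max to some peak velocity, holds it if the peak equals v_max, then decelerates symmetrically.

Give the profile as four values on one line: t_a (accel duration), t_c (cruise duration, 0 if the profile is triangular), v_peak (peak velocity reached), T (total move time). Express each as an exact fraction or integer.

t_a=5/4 t_c=0 v_peak=5/4 T=5/2

vₘ²/aₘ = (37/4)²/1 = 1369/16
25/16 < 1369/16 → triangular
v_peak = √(25/16·1) = √(25/16) = 5/4
t_a = (5/4)/1 = 5/4; t_c = 0
T = 2·5/4 = 5/2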